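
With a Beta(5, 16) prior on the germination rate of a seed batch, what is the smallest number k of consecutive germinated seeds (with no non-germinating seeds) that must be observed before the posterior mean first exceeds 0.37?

After k germinated seeds and 0 non-germinating seeds the posterior is Beta(5+k, 16), with mean (5+k)/(5+16+k).
Set (5+k)/(21+k) > 0.37 and solve: k > (0.37·21 − 5)/(1 − 0.37) = 4.397.
The smallest integer exceeding 4.397 is 5, and checking k=5: (10)/(26) = 0.3846 > 0.37.

k = 5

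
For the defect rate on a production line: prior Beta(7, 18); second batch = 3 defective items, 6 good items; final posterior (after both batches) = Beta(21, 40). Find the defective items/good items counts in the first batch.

11 defective items and 16 good items

Because Beta–binomial updating is additive in the counts, the combined data contributed (α_post−α_prior, β_post−β_prior) successes and failures.
Total across both batches: 21−7=14 defective items, 40−18=22 good items.
Subtract the second batch: 14−3=11 defective items and 22−6=16 good items.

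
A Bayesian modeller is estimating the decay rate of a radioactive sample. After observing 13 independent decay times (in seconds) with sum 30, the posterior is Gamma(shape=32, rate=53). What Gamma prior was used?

Gamma–exponential conjugacy: posterior shape = α + n, posterior rate = β + Σtᵢ.
So α = 32 − 13 = 19 and β = 53 − 30 = 23.

Gamma(shape=19, rate=23)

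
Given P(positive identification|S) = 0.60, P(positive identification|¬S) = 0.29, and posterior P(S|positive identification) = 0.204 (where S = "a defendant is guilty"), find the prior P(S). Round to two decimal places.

In odds form, posterior odds = prior odds × likelihood ratio, so prior odds = posterior odds ÷ LR.
Posterior odds = 0.204/(1−0.204) = 0.2563. LR = 0.60/0.29 = 2.0690.
Prior odds = 0.2563/2.0690 = 0.1239, so P(S) = 0.1239/(1+0.1239) ≈ 0.11.

P(S) = 0.11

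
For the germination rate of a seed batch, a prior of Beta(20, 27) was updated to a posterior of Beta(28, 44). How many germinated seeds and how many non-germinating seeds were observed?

A Beta(a, b) prior with s successes and f failures in binomial data gives a Beta(a+s, b+f) posterior.
So s = 28 − 20 = 8 and f = 44 − 27 = 17.

8 germinated seeds and 17 non-germinating seeds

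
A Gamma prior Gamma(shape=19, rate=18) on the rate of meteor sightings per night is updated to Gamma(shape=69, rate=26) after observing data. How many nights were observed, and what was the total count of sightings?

A Gamma(α, β) prior (rate parametrization) on a Poisson rate with n observations summing to S gives posterior Gamma(α+S, β+n).
Matching: Σxᵢ = 69 − 19 = 50 and n = 26 − 18 = 8.

n = 8 nights with total 50 sightings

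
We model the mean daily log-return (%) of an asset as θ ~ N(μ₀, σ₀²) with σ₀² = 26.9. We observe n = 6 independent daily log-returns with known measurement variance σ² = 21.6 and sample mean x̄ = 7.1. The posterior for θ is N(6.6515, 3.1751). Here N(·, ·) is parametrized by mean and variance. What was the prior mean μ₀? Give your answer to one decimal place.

μ₀ = 3.3

The posterior mean is a precision-weighted average: μ_n = (τ₀μ₀ + τ_data·x̄)/(τ₀+τ_data), with τ₀=1/σ₀² and τ_data=n/σ².
Here τ₀ = 1/26.9 = 0.037175 and τ_data = 6/21.6 = 0.277778, so τ_n = 0.314953.
Rearranging for μ₀: μ₀ = (μ_n·τ_n − τ_data·x̄)/τ₀ = (6.6515·0.314953 − 0.277778·7.1) / 0.037175 = 0.122686/0.037175 ≈ 3.3.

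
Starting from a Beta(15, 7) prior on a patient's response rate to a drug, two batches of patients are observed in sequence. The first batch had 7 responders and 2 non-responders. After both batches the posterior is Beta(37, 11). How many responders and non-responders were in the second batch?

Because Beta–binomial updating is additive in the counts, the combined data contributed (α_post−α_prior, β_post−β_prior) successes and failures.
Total across both batches: 37−15=22 responders, 11−7=4 non-responders.
Subtract the first batch: 22−7=15 responders and 4−2=2 non-responders.

15 responders and 2 non-responders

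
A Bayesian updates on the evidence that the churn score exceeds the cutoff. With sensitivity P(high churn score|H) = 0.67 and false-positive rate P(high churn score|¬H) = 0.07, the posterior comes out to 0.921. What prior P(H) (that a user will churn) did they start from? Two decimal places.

P(H) = 0.55

Bayes' rule in odds form gives O(H|E) = O(H)·[P(E|H)/P(E|¬H)], hence O(H) = O(H|E)/LR.
Posterior odds = 0.921/(1−0.921) = 11.6582. LR = 0.67/0.07 = 9.5714.
Prior odds = 11.6582/9.5714 = 1.2180, so P(H) = 1.2180/(1+1.2180) ≈ 0.55.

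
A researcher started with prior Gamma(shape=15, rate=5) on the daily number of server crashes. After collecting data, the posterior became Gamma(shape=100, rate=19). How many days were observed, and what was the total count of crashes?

n = 14 days with total 85 crashes

Gamma–Poisson conjugacy: posterior shape = α + Σxᵢ, posterior rate = β + n.
Matching: Σxᵢ = 100 − 15 = 85 and n = 19 − 5 = 14.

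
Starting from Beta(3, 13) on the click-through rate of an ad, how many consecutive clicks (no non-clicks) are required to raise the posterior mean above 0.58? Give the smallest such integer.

After k clicks and 0 non-clicks the posterior is Beta(3+k, 13), with mean (3+k)/(3+13+k).
Set (3+k)/(16+k) > 0.58 and solve: k > (0.58·16 − 3)/(1 − 0.58) = 14.952.
The smallest integer exceeding 14.952 is 15.

k = 15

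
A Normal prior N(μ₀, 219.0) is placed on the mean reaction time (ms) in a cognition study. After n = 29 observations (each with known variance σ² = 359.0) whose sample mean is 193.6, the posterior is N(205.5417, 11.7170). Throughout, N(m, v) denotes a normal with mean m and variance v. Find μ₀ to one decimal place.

μ₀ = 416.8

The posterior mean is a precision-weighted average: μ_n = (τ₀μ₀ + τ_data·x̄)/(τ₀+τ_data), with τ₀=1/σ₀² and τ_data=n/σ².
Here τ₀ = 1/219.0 = 0.004566 and τ_data = 29/359.0 = 0.080780, so τ_n = 0.085346.
Rearranging for μ₀: μ₀ = (μ_n·τ_n − τ_data·x̄)/τ₀ = (205.5417·0.085346 − 0.080780·193.6) / 0.004566 = 1.903154/0.004566 ≈ 416.8.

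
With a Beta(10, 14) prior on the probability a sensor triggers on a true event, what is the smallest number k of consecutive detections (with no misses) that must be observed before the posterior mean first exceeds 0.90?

After k detections and 0 misses the posterior is Beta(10+k, 14), with mean (10+k)/(10+14+k).
Set (10+k)/(24+k) > 0.90 and solve: k > (0.90·24 − 10)/(1 − 0.90) = 116.000.
The smallest integer exceeding 116.000 is 117.

k = 117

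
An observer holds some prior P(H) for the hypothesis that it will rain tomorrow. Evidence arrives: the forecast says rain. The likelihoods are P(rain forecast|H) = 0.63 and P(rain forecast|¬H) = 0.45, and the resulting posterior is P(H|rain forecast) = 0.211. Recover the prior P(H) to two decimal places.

In odds form, posterior odds = prior odds × likelihood ratio, so prior odds = posterior odds ÷ LR.
Posterior odds = 0.211/(1−0.211) = 0.2674. LR = 0.63/0.45 = 1.4000.
Prior odds = 0.2674/1.4000 = 0.1910, so P(H) = 0.1910/(1+0.1910) ≈ 0.16.

P(H) = 0.16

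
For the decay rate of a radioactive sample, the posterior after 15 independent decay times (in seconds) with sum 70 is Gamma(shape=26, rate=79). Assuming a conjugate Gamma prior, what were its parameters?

For an exponential likelihood with a Gamma(α, β) prior on the rate, n observations with total T give posterior Gamma(α+n, β+T).
So α = 26 − 15 = 11 and β = 79 − 70 = 9.

Gamma(shape=11, rate=9)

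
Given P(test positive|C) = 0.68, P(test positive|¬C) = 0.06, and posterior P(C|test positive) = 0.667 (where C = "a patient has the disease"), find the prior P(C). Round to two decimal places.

Bayes' rule in odds form gives O(C|E) = O(C)·[P(E|C)/P(E|¬C)], hence O(C) = O(C|E)/LR.
Posterior odds = 0.667/(1−0.667) = 2.0030. LR = 0.68/0.06 = 11.3333.
Prior odds = 2.0030/11.3333 = 0.1767, so P(C) = 0.1767/(1+0.1767) ≈ 0.15.

P(C) = 0.15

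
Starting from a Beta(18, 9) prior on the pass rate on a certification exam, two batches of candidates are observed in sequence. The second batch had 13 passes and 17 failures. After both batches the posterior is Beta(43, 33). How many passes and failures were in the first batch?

Because Beta–binomial updating is additive in the counts, the combined data contributed (α_post−α_prior, β_post−β_prior) successes and failures.
Total across both batches: 43−18=25 passes, 33−9=24 failures.
Subtract the second batch: 25−13=12 passes and 24−17=7 failures.

12 passes and 7 failures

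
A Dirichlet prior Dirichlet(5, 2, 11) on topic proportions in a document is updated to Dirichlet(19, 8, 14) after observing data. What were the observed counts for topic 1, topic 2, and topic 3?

For a Dirichlet(α) prior with multinomial counts c, the posterior is Dirichlet(α + c) componentwise.
Counts are posterior − prior componentwise: 19−5=14, 8−2=6, 14−11=3.

counts (14, 6, 3)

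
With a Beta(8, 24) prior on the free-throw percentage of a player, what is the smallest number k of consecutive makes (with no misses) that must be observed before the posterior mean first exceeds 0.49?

After k makes and 0 misses the posterior is Beta(8+k, 24), with mean (8+k)/(8+24+k).
Set (8+k)/(32+k) > 0.49 and solve: k > (0.49·32 − 8)/(1 − 0.49) = 15.059.
The smallest integer exceeding 15.059 is 16, and checking k=16: (24)/(48) = 0.5000 > 0.49.

k = 16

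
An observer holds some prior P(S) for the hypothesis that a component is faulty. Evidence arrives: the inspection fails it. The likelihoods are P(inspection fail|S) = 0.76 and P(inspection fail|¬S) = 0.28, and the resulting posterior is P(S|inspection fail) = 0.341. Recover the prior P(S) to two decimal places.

In odds form, posterior odds = prior odds × likelihood ratio, so prior odds = posterior odds ÷ LR.
Posterior odds = 0.341/(1−0.341) = 0.5175. LR = 0.76/0.28 = 2.7143.
Prior odds = 0.5175/2.7143 = 0.1907, so P(S) = 0.1907/(1+0.1907) ≈ 0.16.

P(S) = 0.16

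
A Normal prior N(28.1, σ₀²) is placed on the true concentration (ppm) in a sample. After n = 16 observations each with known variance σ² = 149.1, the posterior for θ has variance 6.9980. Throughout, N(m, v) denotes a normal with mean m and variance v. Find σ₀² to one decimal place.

σ₀² = 28.1

Posterior precision equals prior precision plus data precision: 1/σ_n² = 1/σ₀² + n/σ².
So 1/σ₀² = 1/6.9980 − 16/149.1 = 0.142898 − 0.107311 = 0.035587.
Hence σ₀² = 1/0.035587 ≈ 28.1.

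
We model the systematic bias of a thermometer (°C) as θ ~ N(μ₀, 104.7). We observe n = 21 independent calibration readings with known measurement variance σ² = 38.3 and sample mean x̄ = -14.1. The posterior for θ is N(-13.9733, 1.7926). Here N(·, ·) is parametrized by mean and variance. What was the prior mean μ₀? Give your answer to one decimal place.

μ₀ = -6.7

With known observation variance, the Normal–Normal posterior has precision τ_n = τ₀ + n/σ² and mean μ_n = (τ₀μ₀ + (n/σ²)x̄)/τ_n.
Here τ₀ = 1/104.7 = 0.009551 and τ_data = 21/38.3 = 0.548303, so τ_n = 0.557854.
Rearranging for μ₀: μ₀ = (μ_n·τ_n − τ_data·x̄)/τ₀ = (-13.9733·0.557854 − 0.548303·-14.1) / 0.009551 = -0.063989/0.009551 ≈ -6.7.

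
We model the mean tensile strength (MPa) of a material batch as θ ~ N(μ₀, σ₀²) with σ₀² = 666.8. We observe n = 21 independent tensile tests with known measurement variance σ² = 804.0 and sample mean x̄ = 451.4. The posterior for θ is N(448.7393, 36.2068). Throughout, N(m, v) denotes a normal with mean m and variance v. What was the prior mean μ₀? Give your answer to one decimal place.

μ₀ = 402.4

The posterior mean is a precision-weighted average: μ_n = (τ₀μ₀ + τ_data·x̄)/(τ₀+τ_data), with τ₀=1/σ₀² and τ_data=n/σ².
Here τ₀ = 1/666.8 = 0.001500 and τ_data = 21/804.0 = 0.026119, so τ_n = 0.027619.
Rearranging for μ₀: μ₀ = (μ_n·τ_n − τ_data·x̄)/τ₀ = (448.7393·0.027619 − 0.026119·451.4) / 0.001500 = 0.603614/0.001500 ≈ 402.4.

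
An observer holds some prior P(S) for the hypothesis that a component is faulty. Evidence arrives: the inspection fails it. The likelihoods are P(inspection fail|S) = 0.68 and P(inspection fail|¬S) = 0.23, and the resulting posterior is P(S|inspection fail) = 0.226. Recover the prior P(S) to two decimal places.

Bayes' rule in odds form gives O(S|E) = O(S)·[P(E|S)/P(E|¬S)], hence O(S) = O(S|E)/LR.
Posterior odds = 0.226/(1−0.226) = 0.2920. LR = 0.68/0.23 = 2.9565.
Prior odds = 0.2920/2.9565 = 0.0988, so P(S) = 0.0988/(1+0.0988) ≈ 0.09.

P(S) = 0.09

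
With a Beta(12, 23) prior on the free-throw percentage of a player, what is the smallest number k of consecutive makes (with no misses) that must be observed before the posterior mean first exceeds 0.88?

k = 157

After k makes and 0 misses the posterior is Beta(12+k, 23), with mean (12+k)/(12+23+k).
Set (12+k)/(35+k) > 0.88 and solve: k > (0.88·35 − 12)/(1 − 0.88) = 156.667.
The smallest integer exceeding 156.667 is 157, and checking k=157: (169)/(192) = 0.8802 > 0.88.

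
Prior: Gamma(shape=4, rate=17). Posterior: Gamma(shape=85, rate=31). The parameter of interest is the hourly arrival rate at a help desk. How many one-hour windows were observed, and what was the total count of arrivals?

A Gamma(α, β) prior (rate parametrization) on a Poisson rate with n observations summing to S gives posterior Gamma(α+S, β+n).
Matching: Σxᵢ = 85 − 4 = 81 and n = 31 − 17 = 14.

n = 14 one-hour windows with total 81 arrivals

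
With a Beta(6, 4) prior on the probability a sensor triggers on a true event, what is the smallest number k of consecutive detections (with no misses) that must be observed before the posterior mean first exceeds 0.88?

After k detections and 0 misses the posterior is Beta(6+k, 4), with mean (6+k)/(6+4+k).
Set (6+k)/(10+k) > 0.88 and solve: k > (0.88·10 − 6)/(1 − 0.88) = 23.333.
The smallest integer exceeding 23.333 is 24, and checking k=24: (30)/(34) = 0.8824 > 0.88.

k = 24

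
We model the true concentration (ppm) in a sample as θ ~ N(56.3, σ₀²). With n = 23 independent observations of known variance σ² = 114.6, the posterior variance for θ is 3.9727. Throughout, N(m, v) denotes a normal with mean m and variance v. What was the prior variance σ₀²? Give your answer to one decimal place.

σ₀² = 19.6

For the Normal–Normal model with known σ², precisions add: τ_n = τ₀ + n/σ².
So 1/σ₀² = 1/3.9727 − 23/114.6 = 0.251718 − 0.200698 = 0.051020.
Hence σ₀² = 1/0.051020 ≈ 19.6.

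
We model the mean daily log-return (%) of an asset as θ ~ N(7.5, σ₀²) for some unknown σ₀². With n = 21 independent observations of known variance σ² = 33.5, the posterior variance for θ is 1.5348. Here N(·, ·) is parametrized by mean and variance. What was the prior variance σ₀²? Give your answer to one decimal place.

Posterior precision equals prior precision plus data precision: 1/σ_n² = 1/σ₀² + n/σ².
So 1/σ₀² = 1/1.5348 − 21/33.5 = 0.651551 − 0.626866 = 0.024685.
Hence σ₀² = 1/0.024685 ≈ 40.5.

σ₀² = 40.5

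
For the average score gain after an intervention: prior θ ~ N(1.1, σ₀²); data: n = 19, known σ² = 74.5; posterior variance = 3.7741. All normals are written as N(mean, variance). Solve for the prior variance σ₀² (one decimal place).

For the Normal–Normal model with known σ², precisions add: τ_n = τ₀ + n/σ².
So 1/σ₀² = 1/3.7741 − 19/74.5 = 0.264964 − 0.255034 = 0.009930.
Hence σ₀² = 1/0.009930 ≈ 100.7.

σ₀² = 100.7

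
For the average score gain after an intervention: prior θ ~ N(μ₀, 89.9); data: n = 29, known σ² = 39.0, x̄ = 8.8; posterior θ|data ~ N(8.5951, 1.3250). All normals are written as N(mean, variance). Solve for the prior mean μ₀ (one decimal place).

The posterior mean is a precision-weighted average: μ_n = (τ₀μ₀ + τ_data·x̄)/(τ₀+τ_data), with τ₀=1/σ₀² and τ_data=n/σ².
Here τ₀ = 1/89.9 = 0.011123 and τ_data = 29/39.0 = 0.743590, so τ_n = 0.754713.
Rearranging for μ₀: μ₀ = (μ_n·τ_n − τ_data·x̄)/τ₀ = (8.5951·0.754713 − 0.743590·8.8) / 0.011123 = -0.056758/0.011123 ≈ -5.1.

μ₀ = -5.1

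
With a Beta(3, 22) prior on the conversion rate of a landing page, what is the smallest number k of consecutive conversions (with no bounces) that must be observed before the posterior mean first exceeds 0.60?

After k conversions and 0 bounces the posterior is Beta(3+k, 22), with mean (3+k)/(3+22+k).
Set (3+k)/(25+k) > 0.60 and solve: k > (0.60·25 − 3)/(1 − 0.60) = 30.000.
The smallest integer exceeding 30.000 is 31, and checking k=31: (34)/(56) = 0.6071 > 0.60.

k = 31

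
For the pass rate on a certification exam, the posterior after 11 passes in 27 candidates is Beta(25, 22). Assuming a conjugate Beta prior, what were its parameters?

Beta(14, 6)

Under Beta–binomial conjugacy the posterior parameters are (a+s, b+f).
So a = 25 − 11 = 14 and b = 22 − 16 = 6.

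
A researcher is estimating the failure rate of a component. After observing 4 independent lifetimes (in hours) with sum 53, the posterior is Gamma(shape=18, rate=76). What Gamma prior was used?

Gamma–exponential conjugacy: posterior shape = α + n, posterior rate = β + Σtᵢ.
So α = 18 − 4 = 14 and β = 76 − 53 = 23.

Gamma(shape=14, rate=23)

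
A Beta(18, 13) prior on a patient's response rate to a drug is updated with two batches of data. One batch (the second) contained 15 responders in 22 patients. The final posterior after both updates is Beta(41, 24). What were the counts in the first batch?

8 responders and 4 non-responders

Sequential conjugate updates are equivalent to a single update on the pooled data, so total successes = posterior α − prior α and total failures = posterior β − prior β.
Total across both batches: 41−18=23 responders, 24−13=11 non-responders.
Subtract the second batch: 23−15=8 responders and 11−7=4 non-responders.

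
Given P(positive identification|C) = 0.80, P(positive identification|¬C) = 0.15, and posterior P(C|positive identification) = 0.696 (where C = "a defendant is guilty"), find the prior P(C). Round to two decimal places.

P(C) = 0.30

Bayes' rule in odds form gives O(C|E) = O(C)·[P(E|C)/P(E|¬C)], hence O(C) = O(C|E)/LR.
Posterior odds = 0.696/(1−0.696) = 2.2895. LR = 0.80/0.15 = 5.3333.
Prior odds = 2.2895/5.3333 = 0.4293, so P(C) = 0.4293/(1+0.4293) ≈ 0.30.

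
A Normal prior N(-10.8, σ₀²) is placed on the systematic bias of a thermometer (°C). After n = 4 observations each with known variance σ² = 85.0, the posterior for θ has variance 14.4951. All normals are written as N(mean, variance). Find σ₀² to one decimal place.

Posterior precision equals prior precision plus data precision: 1/σ_n² = 1/σ₀² + n/σ².
So 1/σ₀² = 1/14.4951 − 4/85.0 = 0.068989 − 0.047059 = 0.021930.
Hence σ₀² = 1/0.021930 ≈ 45.6.

σ₀² = 45.6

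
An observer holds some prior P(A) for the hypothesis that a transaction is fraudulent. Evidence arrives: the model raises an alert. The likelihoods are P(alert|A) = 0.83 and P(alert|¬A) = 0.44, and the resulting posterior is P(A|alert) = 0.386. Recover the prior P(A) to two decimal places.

P(A) = 0.25

In odds form, posterior odds = prior odds × likelihood ratio, so prior odds = posterior odds ÷ LR.
Posterior odds = 0.386/(1−0.386) = 0.6287. LR = 0.83/0.44 = 1.8864.
Prior odds = 0.6287/1.8864 = 0.3333, so P(A) = 0.3333/(1+0.3333) ≈ 0.25.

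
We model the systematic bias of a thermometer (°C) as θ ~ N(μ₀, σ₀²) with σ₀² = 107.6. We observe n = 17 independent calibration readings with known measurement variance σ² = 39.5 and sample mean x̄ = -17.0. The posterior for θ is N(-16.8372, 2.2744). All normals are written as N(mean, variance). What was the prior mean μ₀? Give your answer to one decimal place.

μ₀ = -9.3

The posterior mean is a precision-weighted average: μ_n = (τ₀μ₀ + τ_data·x̄)/(τ₀+τ_data), with τ₀=1/σ₀² and τ_data=n/σ².
Here τ₀ = 1/107.6 = 0.009294 and τ_data = 17/39.5 = 0.430380, so τ_n = 0.439674.
Rearranging for μ₀: μ₀ = (μ_n·τ_n − τ_data·x̄)/τ₀ = (-16.8372·0.439674 − 0.430380·-17.0) / 0.009294 = -0.086419/0.009294 ≈ -9.3.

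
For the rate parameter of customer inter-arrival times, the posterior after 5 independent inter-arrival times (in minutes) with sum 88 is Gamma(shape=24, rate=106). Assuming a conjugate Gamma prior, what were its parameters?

Gamma–exponential conjugacy: posterior shape = α + n, posterior rate = β + Σtᵢ.
So α = 24 − 5 = 19 and β = 106 − 88 = 18.

Gamma(shape=19, rate=18)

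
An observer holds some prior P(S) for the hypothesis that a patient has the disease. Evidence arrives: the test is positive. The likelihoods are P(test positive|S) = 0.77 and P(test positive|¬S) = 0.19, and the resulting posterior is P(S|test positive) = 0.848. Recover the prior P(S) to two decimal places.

P(S) = 0.58

Bayes' rule in odds form gives O(S|E) = O(S)·[P(E|S)/P(E|¬S)], hence O(S) = O(S|E)/LR.
Posterior odds = 0.848/(1−0.848) = 5.5789. LR = 0.77/0.19 = 4.0526.
Prior odds = 5.5789/4.0526 = 1.3766, so P(S) = 1.3766/(1+1.3766) ≈ 0.58.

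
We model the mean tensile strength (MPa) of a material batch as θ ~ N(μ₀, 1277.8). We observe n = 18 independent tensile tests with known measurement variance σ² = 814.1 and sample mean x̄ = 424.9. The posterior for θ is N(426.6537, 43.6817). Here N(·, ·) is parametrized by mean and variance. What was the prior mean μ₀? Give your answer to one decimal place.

With known observation variance, the Normal–Normal posterior has precision τ_n = τ₀ + n/σ² and mean μ_n = (τ₀μ₀ + (n/σ²)x̄)/τ_n.
Here τ₀ = 1/1277.8 = 0.000783 and τ_data = 18/814.1 = 0.022110, so τ_n = 0.022893.
Rearranging for μ₀: μ₀ = (μ_n·τ_n − τ_data·x̄)/τ₀ = (426.6537·0.022893 − 0.022110·424.9) / 0.000783 = 0.372844/0.000783 ≈ 476.2.

μ₀ = 476.2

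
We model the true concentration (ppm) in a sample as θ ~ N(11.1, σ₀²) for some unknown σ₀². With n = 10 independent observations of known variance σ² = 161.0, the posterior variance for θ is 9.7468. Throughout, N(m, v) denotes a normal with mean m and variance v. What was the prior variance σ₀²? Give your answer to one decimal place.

σ₀² = 24.7

For the Normal–Normal model with known σ², precisions add: τ_n = τ₀ + n/σ².
So 1/σ₀² = 1/9.7468 − 10/161.0 = 0.102598 − 0.062112 = 0.040486.
Hence σ₀² = 1/0.040486 ≈ 24.7.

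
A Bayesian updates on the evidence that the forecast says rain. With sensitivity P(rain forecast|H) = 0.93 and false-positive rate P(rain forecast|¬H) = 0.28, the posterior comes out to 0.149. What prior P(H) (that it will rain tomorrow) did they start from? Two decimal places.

P(H) = 0.05

In odds form, posterior odds = prior odds × likelihood ratio, so prior odds = posterior odds ÷ LR.
Posterior odds = 0.149/(1−0.149) = 0.1751. LR = 0.93/0.28 = 3.3214.
Prior odds = 0.1751/3.3214 = 0.0527, so P(H) = 0.0527/(1+0.0527) ≈ 0.05.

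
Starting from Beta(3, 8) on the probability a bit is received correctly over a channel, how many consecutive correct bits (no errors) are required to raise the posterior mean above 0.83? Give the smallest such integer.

After k correct bits and 0 errors the posterior is Beta(3+k, 8), with mean (3+k)/(3+8+k).
Set (3+k)/(11+k) > 0.83 and solve: k > (0.83·11 − 3)/(1 − 0.83) = 36.059.
The smallest integer exceeding 36.059 is 37, and checking k=37: (40)/(48) = 0.8333 > 0.83.

k = 37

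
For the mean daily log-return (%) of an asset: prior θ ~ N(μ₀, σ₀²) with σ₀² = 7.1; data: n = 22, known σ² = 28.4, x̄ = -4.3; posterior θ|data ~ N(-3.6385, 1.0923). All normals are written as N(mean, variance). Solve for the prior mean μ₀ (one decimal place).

μ₀ = 0.0

The posterior mean is a precision-weighted average: μ_n = (τ₀μ₀ + τ_data·x̄)/(τ₀+τ_data), with τ₀=1/σ₀² and τ_data=n/σ².
Here τ₀ = 1/7.1 = 0.140845 and τ_data = 22/28.4 = 0.774648, so τ_n = 0.915493.
Rearranging for μ₀: μ₀ = (μ_n·τ_n − τ_data·x̄)/τ₀ = (-3.6385·0.915493 − 0.774648·-4.3) / 0.140845 = -0.000035/0.140845 ≈ 0.0.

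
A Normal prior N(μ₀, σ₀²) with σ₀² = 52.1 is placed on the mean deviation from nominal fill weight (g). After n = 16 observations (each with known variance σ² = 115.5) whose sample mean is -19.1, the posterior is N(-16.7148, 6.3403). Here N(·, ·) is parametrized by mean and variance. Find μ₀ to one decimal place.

With known observation variance, the Normal–Normal posterior has precision τ_n = τ₀ + n/σ² and mean μ_n = (τ₀μ₀ + (n/σ²)x̄)/τ_n.
Here τ₀ = 1/52.1 = 0.019194 and τ_data = 16/115.5 = 0.138528, so τ_n = 0.157722.
Rearranging for μ₀: μ₀ = (μ_n·τ_n − τ_data·x̄)/τ₀ = (-16.7148·0.157722 − 0.138528·-19.1) / 0.019194 = 0.009593/0.019194 ≈ 0.5.

μ₀ = 0.5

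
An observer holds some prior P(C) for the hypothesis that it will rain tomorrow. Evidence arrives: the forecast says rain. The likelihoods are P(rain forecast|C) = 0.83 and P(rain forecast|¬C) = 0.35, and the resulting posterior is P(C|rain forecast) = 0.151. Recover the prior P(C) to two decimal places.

P(C) = 0.07

Bayes' rule in odds form gives O(C|E) = O(C)·[P(E|C)/P(E|¬C)], hence O(C) = O(C|E)/LR.
Posterior odds = 0.151/(1−0.151) = 0.1779. LR = 0.83/0.35 = 2.3714.
Prior odds = 0.1779/2.3714 = 0.0750, so P(C) = 0.0750/(1+0.0750) ≈ 0.07.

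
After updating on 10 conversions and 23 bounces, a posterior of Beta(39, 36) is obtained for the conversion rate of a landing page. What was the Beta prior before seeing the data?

Beta(29, 13)

A Beta(a, b) prior with s successes and f failures in binomial data gives a Beta(a+s, b+f) posterior.
So a = 39 − 10 = 29 and b = 36 − 23 = 13.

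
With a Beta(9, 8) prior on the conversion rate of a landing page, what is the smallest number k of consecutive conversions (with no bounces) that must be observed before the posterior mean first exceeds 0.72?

After k conversions and 0 bounces the posterior is Beta(9+k, 8), with mean (9+k)/(9+8+k).
Set (9+k)/(17+k) > 0.72 and solve: k > (0.72·17 − 9)/(1 − 0.72) = 11.571.
The smallest integer exceeding 11.571 is 12.

k = 12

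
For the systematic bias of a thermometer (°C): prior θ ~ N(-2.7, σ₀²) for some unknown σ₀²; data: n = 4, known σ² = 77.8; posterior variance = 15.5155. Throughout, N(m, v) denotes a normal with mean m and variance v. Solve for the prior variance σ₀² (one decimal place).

σ₀² = 76.7

For the Normal–Normal model with known σ², precisions add: τ_n = τ₀ + n/σ².
So 1/σ₀² = 1/15.5155 − 4/77.8 = 0.064452 − 0.051414 = 0.013038.
Hence σ₀² = 1/0.013038 ≈ 76.7.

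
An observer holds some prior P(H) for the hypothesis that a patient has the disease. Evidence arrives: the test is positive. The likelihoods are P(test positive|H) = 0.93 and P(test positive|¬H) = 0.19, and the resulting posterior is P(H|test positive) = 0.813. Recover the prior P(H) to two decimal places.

P(H) = 0.47

Bayes' rule in odds form gives O(H|E) = O(H)·[P(E|H)/P(E|¬H)], hence O(H) = O(H|E)/LR.
Posterior odds = 0.813/(1−0.813) = 4.3476. LR = 0.93/0.19 = 4.8947.
Prior odds = 4.3476/4.8947 = 0.8882, so P(H) = 0.8882/(1+0.8882) ≈ 0.47.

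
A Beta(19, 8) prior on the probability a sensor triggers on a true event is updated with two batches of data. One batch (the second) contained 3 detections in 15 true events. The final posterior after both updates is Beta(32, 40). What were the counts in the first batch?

10 detections and 20 misses

Because Beta–binomial updating is additive in the counts, the combined data contributed (α_post−α_prior, β_post−β_prior) successes and failures.
Total across both batches: 32−19=13 detections, 40−8=32 misses.
Subtract the second batch: 13−3=10 detections and 32−12=20 misses.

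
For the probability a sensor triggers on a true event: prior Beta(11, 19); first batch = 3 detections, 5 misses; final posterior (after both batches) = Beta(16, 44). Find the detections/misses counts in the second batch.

Because Beta–binomial updating is additive in the counts, the combined data contributed (α_post−α_prior, β_post−β_prior) successes and failures.
Total across both batches: 16−11=5 detections, 44−19=25 misses.
Subtract the first batch: 5−3=2 detections and 25−5=20 misses.

2 detections and 20 misses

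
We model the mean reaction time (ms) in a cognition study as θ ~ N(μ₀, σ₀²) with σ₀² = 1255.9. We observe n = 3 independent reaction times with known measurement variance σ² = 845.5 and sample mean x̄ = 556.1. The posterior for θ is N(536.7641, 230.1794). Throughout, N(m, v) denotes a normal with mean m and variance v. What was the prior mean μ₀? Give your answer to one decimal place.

μ₀ = 450.6

With known observation variance, the Normal–Normal posterior has precision τ_n = τ₀ + n/σ² and mean μ_n = (τ₀μ₀ + (n/σ²)x̄)/τ_n.
Here τ₀ = 1/1255.9 = 0.000796 and τ_data = 3/845.5 = 0.003548, so τ_n = 0.004344.
Rearranging for μ₀: μ₀ = (μ_n·τ_n − τ_data·x̄)/τ₀ = (536.7641·0.004344 − 0.003548·556.1) / 0.000796 = 0.358660/0.000796 ≈ 450.6.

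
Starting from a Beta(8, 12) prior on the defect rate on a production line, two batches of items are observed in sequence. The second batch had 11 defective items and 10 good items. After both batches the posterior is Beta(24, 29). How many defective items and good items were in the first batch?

Sequential conjugate updates are equivalent to a single update on the pooled data, so total successes = posterior α − prior α and total failures = posterior β − prior β.
Total across both batches: 24−8=16 defective items, 29−12=17 good items.
Subtract the second batch: 16−11=5 defective items and 17−10=7 good items.

5 defective items and 7 good items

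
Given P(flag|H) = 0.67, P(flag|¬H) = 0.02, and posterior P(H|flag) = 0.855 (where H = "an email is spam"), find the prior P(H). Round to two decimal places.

P(H) = 0.15

Bayes' rule in odds form gives O(H|E) = O(H)·[P(E|H)/P(E|¬H)], hence O(H) = O(H|E)/LR.
Posterior odds = 0.855/(1−0.855) = 5.8966. LR = 0.67/0.02 = 33.5000.
Prior odds = 5.8966/33.5000 = 0.1760, so P(H) = 0.1760/(1+0.1760) ≈ 0.15.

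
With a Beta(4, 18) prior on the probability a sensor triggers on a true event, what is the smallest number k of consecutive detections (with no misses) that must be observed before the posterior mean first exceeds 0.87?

After k detections and 0 misses the posterior is Beta(4+k, 18), with mean (4+k)/(4+18+k).
Set (4+k)/(22+k) > 0.87 and solve: k > (0.87·22 − 4)/(1 − 0.87) = 116.462.
The smallest integer exceeding 116.462 is 117, and checking k=117: (121)/(139) = 0.8705 > 0.87.

k = 117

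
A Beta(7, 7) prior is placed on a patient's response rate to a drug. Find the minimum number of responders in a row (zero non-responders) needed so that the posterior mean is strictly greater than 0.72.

After k responders and 0 non-responders the posterior is Beta(7+k, 7), with mean (7+k)/(7+7+k).
Set (7+k)/(14+k) > 0.72 and solve: k > (0.72·14 − 7)/(1 − 0.72) = 11.000.
The smallest integer exceeding 11.000 is 12.

k = 12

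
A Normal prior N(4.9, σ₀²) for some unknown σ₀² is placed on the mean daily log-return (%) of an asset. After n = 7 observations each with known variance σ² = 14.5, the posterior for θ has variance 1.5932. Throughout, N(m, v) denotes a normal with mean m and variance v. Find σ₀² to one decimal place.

σ₀² = 6.9

For the Normal–Normal model with known σ², precisions add: τ_n = τ₀ + n/σ².
So 1/σ₀² = 1/1.5932 − 7/14.5 = 0.627668 − 0.482759 = 0.144909.
Hence σ₀² = 1/0.144909 ≈ 6.9.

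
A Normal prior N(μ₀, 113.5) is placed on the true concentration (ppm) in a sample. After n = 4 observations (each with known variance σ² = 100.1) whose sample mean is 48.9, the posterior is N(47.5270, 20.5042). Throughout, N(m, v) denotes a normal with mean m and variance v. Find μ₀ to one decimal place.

The posterior mean is a precision-weighted average: μ_n = (τ₀μ₀ + τ_data·x̄)/(τ₀+τ_data), with τ₀=1/σ₀² and τ_data=n/σ².
Here τ₀ = 1/113.5 = 0.008811 and τ_data = 4/100.1 = 0.039960, so τ_n = 0.048771.
Rearranging for μ₀: μ₀ = (μ_n·τ_n − τ_data·x̄)/τ₀ = (47.5270·0.048771 − 0.039960·48.9) / 0.008811 = 0.363895/0.008811 ≈ 41.3.

μ₀ = 41.3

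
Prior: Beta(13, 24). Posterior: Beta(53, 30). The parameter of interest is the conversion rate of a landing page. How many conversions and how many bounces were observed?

40 conversions and 6 bounces

A Beta(a, b) prior with s successes and f failures in binomial data gives a Beta(a+s, b+f) posterior.
Match parameters: s=53−13=40, f=30−24=6.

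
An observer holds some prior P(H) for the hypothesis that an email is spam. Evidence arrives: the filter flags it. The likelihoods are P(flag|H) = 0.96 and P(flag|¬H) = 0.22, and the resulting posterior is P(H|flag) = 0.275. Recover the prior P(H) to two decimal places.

Bayes' rule in odds form gives O(H|E) = O(H)·[P(E|H)/P(E|¬H)], hence O(H) = O(H|E)/LR.
Posterior odds = 0.275/(1−0.275) = 0.3793. LR = 0.96/0.22 = 4.3636.
Prior odds = 0.3793/4.3636 = 0.0869, so P(H) = 0.0869/(1+0.0869) ≈ 0.08.

P(H) = 0.08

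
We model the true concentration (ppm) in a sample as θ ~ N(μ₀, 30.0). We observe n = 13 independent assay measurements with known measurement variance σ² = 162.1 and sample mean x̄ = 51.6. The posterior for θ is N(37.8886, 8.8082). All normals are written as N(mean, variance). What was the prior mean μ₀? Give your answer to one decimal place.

μ₀ = 4.9

The posterior mean is a precision-weighted average: μ_n = (τ₀μ₀ + τ_data·x̄)/(τ₀+τ_data), with τ₀=1/σ₀² and τ_data=n/σ².
Here τ₀ = 1/30.0 = 0.033333 and τ_data = 13/162.1 = 0.080197, so τ_n = 0.113530.
Rearranging for μ₀: μ₀ = (μ_n·τ_n − τ_data·x̄)/τ₀ = (37.8886·0.113530 − 0.080197·51.6) / 0.033333 = 0.163328/0.033333 ≈ 4.9.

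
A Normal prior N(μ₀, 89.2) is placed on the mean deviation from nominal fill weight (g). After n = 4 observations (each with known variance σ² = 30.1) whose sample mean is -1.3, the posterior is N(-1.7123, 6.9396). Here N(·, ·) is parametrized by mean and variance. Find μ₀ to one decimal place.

μ₀ = -6.6

The posterior mean is a precision-weighted average: μ_n = (τ₀μ₀ + τ_data·x̄)/(τ₀+τ_data), with τ₀=1/σ₀² and τ_data=n/σ².
Here τ₀ = 1/89.2 = 0.011211 and τ_data = 4/30.1 = 0.132890, so τ_n = 0.144101.
Rearranging for μ₀: μ₀ = (μ_n·τ_n − τ_data·x̄)/τ₀ = (-1.7123·0.144101 − 0.132890·-1.3) / 0.011211 = -0.073987/0.011211 ≈ -6.6.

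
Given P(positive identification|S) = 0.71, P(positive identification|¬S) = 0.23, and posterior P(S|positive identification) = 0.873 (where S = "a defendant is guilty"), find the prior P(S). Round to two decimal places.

P(S) = 0.69

In odds form, posterior odds = prior odds × likelihood ratio, so prior odds = posterior odds ÷ LR.
Posterior odds = 0.873/(1−0.873) = 6.8740. LR = 0.71/0.23 = 3.0870.
Prior odds = 6.8740/3.0870 = 2.2268, so P(S) = 2.2268/(1+2.2268) ≈ 0.69.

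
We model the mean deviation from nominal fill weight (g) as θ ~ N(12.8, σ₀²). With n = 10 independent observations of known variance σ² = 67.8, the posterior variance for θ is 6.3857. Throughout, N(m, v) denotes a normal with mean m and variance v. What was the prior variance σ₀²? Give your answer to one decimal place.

Posterior precision equals prior precision plus data precision: 1/σ_n² = 1/σ₀² + n/σ².
So 1/σ₀² = 1/6.3857 − 10/67.8 = 0.156600 − 0.147493 = 0.009107.
Hence σ₀² = 1/0.009107 ≈ 109.8.

σ₀² = 109.8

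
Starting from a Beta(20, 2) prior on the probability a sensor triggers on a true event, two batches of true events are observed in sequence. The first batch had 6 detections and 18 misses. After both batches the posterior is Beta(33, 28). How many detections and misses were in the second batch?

Because Beta–binomial updating is additive in the counts, the combined data contributed (α_post−α_prior, β_post−β_prior) successes and failures.
Total across both batches: 33−20=13 detections, 28−2=26 misses.
Subtract the first batch: 13−6=7 detections and 26−18=8 misses.

7 detections and 8 misses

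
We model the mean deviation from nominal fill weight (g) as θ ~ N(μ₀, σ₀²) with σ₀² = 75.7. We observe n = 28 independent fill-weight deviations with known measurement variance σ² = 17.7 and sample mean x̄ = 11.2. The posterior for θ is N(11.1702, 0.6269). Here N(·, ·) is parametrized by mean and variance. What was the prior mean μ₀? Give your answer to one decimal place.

With known observation variance, the Normal–Normal posterior has precision τ_n = τ₀ + n/σ² and mean μ_n = (τ₀μ₀ + (n/σ²)x̄)/τ_n.
Here τ₀ = 1/75.7 = 0.013210 and τ_data = 28/17.7 = 1.581921, so τ_n = 1.595131.
Rearranging for μ₀: μ₀ = (μ_n·τ_n − τ_data·x̄)/τ₀ = (11.1702·1.595131 − 1.581921·11.2) / 0.013210 = 0.100417/0.013210 ≈ 7.6.

μ₀ = 7.6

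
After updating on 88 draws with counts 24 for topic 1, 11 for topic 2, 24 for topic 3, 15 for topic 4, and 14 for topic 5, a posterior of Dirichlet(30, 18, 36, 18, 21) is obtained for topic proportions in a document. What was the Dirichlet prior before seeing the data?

Dirichlet(6, 7, 12, 3, 7)

For a Dirichlet(α) prior with multinomial counts c, the posterior is Dirichlet(α + c) componentwise.
Subtract each count from the matching posterior parameter: 30−24=6, 18−11=7, 36−24=12, 18−15=3, 21−14=7.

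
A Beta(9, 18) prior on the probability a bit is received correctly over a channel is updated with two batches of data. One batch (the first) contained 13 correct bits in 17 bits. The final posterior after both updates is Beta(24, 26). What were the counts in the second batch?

2 correct bits and 4 errors

Because Beta–binomial updating is additive in the counts, the combined data contributed (α_post−α_prior, β_post−β_prior) successes and failures.
Total across both batches: 24−9=15 correct bits, 26−18=8 errors.
Subtract the first batch: 15−13=2 correct bits and 8−4=4 errors.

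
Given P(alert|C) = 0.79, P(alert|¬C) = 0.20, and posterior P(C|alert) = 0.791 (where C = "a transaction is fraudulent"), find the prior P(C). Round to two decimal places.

Bayes' rule in odds form gives O(C|E) = O(C)·[P(E|C)/P(E|¬C)], hence O(C) = O(C|E)/LR.
Posterior odds = 0.791/(1−0.791) = 3.7847. LR = 0.79/0.20 = 3.9500.
Prior odds = 3.7847/3.9500 = 0.9582, so P(C) = 0.9582/(1+0.9582) ≈ 0.49.

P(C) = 0.49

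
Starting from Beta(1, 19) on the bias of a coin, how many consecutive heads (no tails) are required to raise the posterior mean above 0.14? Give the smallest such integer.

k = 3

After k heads and 0 tails the posterior is Beta(1+k, 19), with mean (1+k)/(1+19+k).
Set (1+k)/(20+k) > 0.14 and solve: k > (0.14·20 − 1)/(1 − 0.14) = 2.093.
The smallest integer exceeding 2.093 is 3.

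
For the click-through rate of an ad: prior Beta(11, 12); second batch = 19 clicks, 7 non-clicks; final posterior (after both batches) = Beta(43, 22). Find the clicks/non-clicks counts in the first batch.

13 clicks and 3 non-clicks

Because Beta–binomial updating is additive in the counts, the combined data contributed (α_post−α_prior, β_post−β_prior) successes and failures.
Total across both batches: 43−11=32 clicks, 22−12=10 non-clicks.
Subtract the second batch: 32−19=13 clicks and 10−7=3 non-clicks.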